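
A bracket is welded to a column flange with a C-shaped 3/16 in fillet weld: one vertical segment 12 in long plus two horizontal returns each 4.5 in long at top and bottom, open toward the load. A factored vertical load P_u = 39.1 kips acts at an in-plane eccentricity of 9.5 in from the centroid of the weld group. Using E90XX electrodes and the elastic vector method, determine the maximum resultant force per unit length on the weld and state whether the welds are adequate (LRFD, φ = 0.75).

f_max ≈ 6.24 kip/in; NOT adequate

E90XX → F_EXX = 90 ksi.
Total weld length L_w = 21 in. Treat welds as unit-width lines.
Centroid: x̄ = 2×4.5×2.25 / 21 = 0.9643 in from the vertical weld.
Polar moment about centroid: J = I_x + I_y = [12³/12 + 2×4.5×6²] + [12×0.9643² + 2(4.5³/12 + 4.5×1.286²)] = 509.2 in³.
Direct shear f_v = P/L_w = 39.1 / 21 = 1.862 kip/in (vertical).
Torsion M = P·e = 39.1 × 9.5 = 371.45 kip·in.
Critical point at (x, y) = (3.536, 6) from centroid. f_tx = M·y/J = 4.377 kip/in; f_ty = M·x/J = 2.579 kip/in.
Resultant f_max = √[f_tx² + (f_v + f_ty)²] = √[4.377² + (1.862 + 2.579)²] = 6.235 kip/in.
Capacity per unit length: φr_n = 0.75 × 0.6 × 90 × (0.707 × 0.1875) = 5.369 kip/in.
6.235 > 5.369 → NOT adequate.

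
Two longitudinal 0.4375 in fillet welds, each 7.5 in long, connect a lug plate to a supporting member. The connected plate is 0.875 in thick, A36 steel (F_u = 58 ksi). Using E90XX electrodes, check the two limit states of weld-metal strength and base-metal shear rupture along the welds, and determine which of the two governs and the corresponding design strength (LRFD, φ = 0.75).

φR_n ≈ 188 kip (weld metal governs)

E90XX → F_EXX = 90 ksi.
t_e = 0.707 × 0.4375 = 0.3093 in; L = 15 in.
Weld metal: φR_n = 0.75 × 0.6 × 90 × 0.3093 × 15 = 187.9 kip.
Base metal (shear rupture): φR_n = 0.75 × 0.6 × 58 × 0.875 × 15 = 342.6 kip.
Governing: weld metal.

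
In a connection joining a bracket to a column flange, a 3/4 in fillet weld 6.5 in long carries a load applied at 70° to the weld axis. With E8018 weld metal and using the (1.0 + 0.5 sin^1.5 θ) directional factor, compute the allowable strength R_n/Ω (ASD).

E80XX → F_EXX = 80 ksi.
t_e = 0.707 × 0.75 = 0.5302 in; A_we = 0.5302 × 6.5 = 3.447 in².
Directional factor: 1.0 + 0.5 sin^1.5(70°) = 1.455.
F_nw = 0.6 × 80 × 1.455 = 69.86 ksi.
R_n/Ω = (69.86 × 3.447) / 2.0 = 120.4 kips.

R_n/Ω ≈ 120 kips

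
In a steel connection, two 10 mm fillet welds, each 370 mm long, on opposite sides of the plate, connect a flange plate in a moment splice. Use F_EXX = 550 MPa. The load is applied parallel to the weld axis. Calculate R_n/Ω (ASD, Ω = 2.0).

R_n/Ω ≈ 863 kN

Effective throat t_e = 0.707 × 10 = 7.07 mm.
Total length L = 740 mm; A_we = 7.07 × 740 = 5232 mm².
F_nw = 0.6 F_EXX = 0.6 × 550 = 330 MPa.
R_n = 330 × 5232 × 10⁻³ = 1726 kN; R_n/Ω = 1726/2.0 = 863.2 kN.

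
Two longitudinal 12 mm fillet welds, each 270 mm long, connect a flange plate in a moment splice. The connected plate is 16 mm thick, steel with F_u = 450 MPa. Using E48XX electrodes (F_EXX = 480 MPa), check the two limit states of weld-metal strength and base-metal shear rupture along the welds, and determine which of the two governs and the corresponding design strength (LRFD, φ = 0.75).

t_e = 0.707 × 12 = 8.484 mm; L = 540 mm.
Weld metal: φR_n = 0.75 × 0.6 × 480 × 8.484 × 540 × 10⁻³ = 989.6 kN.
Base metal (shear rupture): φR_n = 0.75 × 0.6 × 450 × 16 × 540 × 10⁻³ = 1750 kN.
Governing: weld metal.

φR_n ≈ 990 kN (weld metal governs)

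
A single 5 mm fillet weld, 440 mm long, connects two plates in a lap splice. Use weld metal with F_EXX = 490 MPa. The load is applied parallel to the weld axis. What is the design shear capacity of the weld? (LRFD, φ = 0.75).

φR_n ≈ 343 kN

Effective throat t_e = 0.707 × 5 = 3.535 mm.
Total length L = 440 mm; A_we = 3.535 × 440 = 1555 mm².
F_nw = 0.6 F_EXX = 0.6 × 490 = 294 MPa.
φR_n = 0.75 × 294 × 1555 × 10⁻³ = 343 kN.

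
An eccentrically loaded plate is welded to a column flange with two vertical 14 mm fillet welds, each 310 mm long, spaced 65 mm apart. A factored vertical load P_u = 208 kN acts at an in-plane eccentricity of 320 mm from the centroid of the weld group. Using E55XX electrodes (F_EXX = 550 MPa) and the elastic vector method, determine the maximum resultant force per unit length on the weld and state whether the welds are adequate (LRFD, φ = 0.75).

Total weld length L_w = 620 mm. Treat welds as unit-width lines.
Polar moment about centroid: J = 2[d³/12 + d(b/2)²] = 2[310³/12 + 310×32.5²] = 5620000 mm³.
Direct shear f_v = P/L_w = 208×10³ / 620 = 335.5 N/mm (vertical).
Torsion M = P·e = 208×10³ × 320 = 66560000 N·mm.
Critical point at (x, y) = (32.5, 155) from centroid. f_tx = M·y/J = 1836 N/mm; f_ty = M·x/J = 384.9 N/mm.
Resultant f_max = √[f_tx² + (f_v + f_ty)²] = √[1836² + (335.5 + 384.9)²] = 1972 N/mm.
Capacity per unit length: φr_n = 0.75 × 0.6 × 550 × (0.707 × 14) = 2450 N/mm.
1972 ≤ 2450 → adequate.

f_max ≈ 1970 N/mm; adequate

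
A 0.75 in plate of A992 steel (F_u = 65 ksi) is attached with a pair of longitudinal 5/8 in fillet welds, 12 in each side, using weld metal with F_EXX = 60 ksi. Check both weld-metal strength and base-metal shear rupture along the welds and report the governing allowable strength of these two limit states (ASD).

R_n/Ω ≈ 191 kips (weld metal governs)

t_e = 0.707 × 0.625 = 0.4419 in; L = 24 in.
Weld metal: R_n/Ω = (1/2.0) × 0.6 × 60 × 0.4419 × 24 = 190.9 kips.
Base metal (shear rupture): R_n/Ω = (1/2.0) × 0.6 × 65 × 0.75 × 24 = 351 kips.
Governing: weld metal.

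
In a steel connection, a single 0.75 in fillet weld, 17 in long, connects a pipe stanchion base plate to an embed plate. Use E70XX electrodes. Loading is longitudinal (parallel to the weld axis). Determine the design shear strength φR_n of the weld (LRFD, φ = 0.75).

φR_n ≈ 284 kips

E70XX → F_EXX = 70 ksi.
Effective throat t_e = 0.707 × 0.75 = 0.5302 in.
Total length L = 17 in; A_we = 0.5302 × 17 = 9.014 in².
F_nw = 0.6 F_EXX = 0.6 × 70 = 42 ksi.
φR_n = 0.75 × 42 × 9.014 = 283.9 kips.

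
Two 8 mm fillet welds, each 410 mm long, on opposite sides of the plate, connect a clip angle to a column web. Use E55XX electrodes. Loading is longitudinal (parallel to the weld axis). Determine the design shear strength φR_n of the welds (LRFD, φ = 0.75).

E55XX → F_EXX = 550 MPa.
Effective throat t_e = 0.707 × 8 = 5.656 mm.
Total length L = 820 mm; A_we = 5.656 × 820 = 4638 mm².
F_nw = 0.6 F_EXX = 0.6 × 550 = 330 MPa.
φR_n = 0.75 × 330 × 4638 × 10⁻³ = 1148 kN.

φR_n ≈ 1150 kN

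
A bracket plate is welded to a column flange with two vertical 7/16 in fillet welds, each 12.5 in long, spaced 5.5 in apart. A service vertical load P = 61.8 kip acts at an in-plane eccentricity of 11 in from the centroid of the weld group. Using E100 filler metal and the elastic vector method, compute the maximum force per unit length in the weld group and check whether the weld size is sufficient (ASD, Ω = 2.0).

f_max ≈ 10.3 kip/in; NOT adequate

E100XX → F_EXX = 100 ksi.
Total weld length L_w = 25 in. Treat welds as unit-width lines.
Polar moment about centroid: J = 2[d³/12 + d(b/2)²] = 2[12.5³/12 + 12.5×2.75²] = 514.6 in³.
Direct shear f_v = P/L_w = 61.8 / 25 = 2.472 kip/in (vertical).
Torsion M = P·e = 61.8 × 11 = 679.8 kip·in.
Critical point at (x, y) = (2.75, 6.25) from centroid. f_tx = M·y/J = 8.257 kip/in; f_ty = M·x/J = 3.633 kip/in.
Resultant f_max = √[f_tx² + (f_v + f_ty)²] = √[8.257² + (2.472 + 3.633)²] = 10.27 kip/in.
Capacity per unit length: r_n/Ω = (1/2.0) × 0.6 × 100 × (0.707 × 0.4375) = 9.279 kip/in.
10.27 > 9.279 → NOT adequate.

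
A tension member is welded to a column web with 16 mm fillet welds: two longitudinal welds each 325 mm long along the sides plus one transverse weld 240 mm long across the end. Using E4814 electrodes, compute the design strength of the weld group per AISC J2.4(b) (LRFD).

E48XX → F_EXX = 480 MPa.
t_e = 0.707 × 16 = 11.31 mm.
R_nwl = 0.6 × 480 × 11.31 × 650 × 10⁻³ = 2118 kN (longitudinal, 2 welds).
R_nwt = 0.6 × 480 × 11.31 × 240 × 10⁻³ = 781.9 kN (transverse, base value).
(i) R_nwl + R_nwt = 2899 kN; (ii) 0.85 R_nwl + 1.5 R_nwt = 2973 kN.
R_n = max = 2973 kN [governs: (ii)]; φR_n = 2230 kN.

φR_n ≈ 2230 kN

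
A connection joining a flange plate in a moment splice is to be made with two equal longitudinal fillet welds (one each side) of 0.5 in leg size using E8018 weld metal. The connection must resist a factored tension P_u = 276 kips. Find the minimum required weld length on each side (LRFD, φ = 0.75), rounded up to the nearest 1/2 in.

E80XX → F_EXX = 80 ksi.
Throat t_e = 0.707 × 0.5 = 0.3535 in.
φr_n = 0.75 × 0.6 × 80 × 0.3535 = 12.73 kips/in.
L_req = P_u / φr_n = 276 / 12.73 = 21.69 in total.
Per side: 21.69 / 2 = 10.84 in.
Round up → use L = 11 in on each side.

L = 11 in on each side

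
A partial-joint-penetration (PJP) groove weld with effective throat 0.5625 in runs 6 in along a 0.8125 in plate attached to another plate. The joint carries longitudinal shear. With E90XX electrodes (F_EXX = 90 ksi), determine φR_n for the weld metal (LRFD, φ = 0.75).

φR_n ≈ 137 kip

Effective throat (given) t_e = 0.5625 in.
A_we = 0.5625 × 6 = 3.375 in².
F_nw = 0.6 F_EXX = 54 ksi.
φR_n = 0.75 × 54 × 3.375 = 136.7 kip.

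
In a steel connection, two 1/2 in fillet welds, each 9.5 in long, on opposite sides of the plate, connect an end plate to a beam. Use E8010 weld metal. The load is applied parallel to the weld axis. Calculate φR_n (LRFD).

φR_n ≈ 242 kip

E80XX → F_EXX = 80 ksi.
Effective throat t_e = 0.707 × 0.5 = 0.3535 in.
Total length L = 19 in; A_we = 0.3535 × 19 = 6.716 in².
F_nw = 0.6 F_EXX = 0.6 × 80 = 48 ksi.
φR_n = 0.75 × 48 × 6.716 = 241.8 kip.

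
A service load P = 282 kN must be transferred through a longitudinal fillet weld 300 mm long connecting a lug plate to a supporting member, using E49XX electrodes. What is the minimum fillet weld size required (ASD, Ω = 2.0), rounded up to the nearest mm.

E49XX → F_EXX = 490 MPa.
Total weld length L = 300 mm.
Required throat t_e = P × Ω / (0.6 F_EXX × L) = 282 × 2.0 / (0.6 × 490 × 300 × 10⁻³) = 6.395 mm.
Required leg w = t_e / 0.707 = 9.045 mm → use 10 mm.

w = 10 mm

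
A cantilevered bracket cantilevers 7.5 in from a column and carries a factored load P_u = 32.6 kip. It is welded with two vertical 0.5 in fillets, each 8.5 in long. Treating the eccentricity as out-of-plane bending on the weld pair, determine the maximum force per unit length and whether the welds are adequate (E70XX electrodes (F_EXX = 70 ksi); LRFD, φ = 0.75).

L_w = 2 × 8.5 = 17 in; section modulus (unit throat) S = 2 × L²/6 = 24.08 in².
Direct shear f_v = P/L_w = 32.6/17 = 1.918 kip/in.
Moment M = P × e = 32.6 × 7.5 = 244.5 kip·in; bending f_b = M/S = 10.15 kip/in.
f_max = √(f_v² + f_b²) = √(1.918² + 10.15²) = 10.33 kip/in.
φr_n = 0.75 × 0.6 × 70 × (0.707 × 0.5) = 11.14 kip/in → adequate.

f_max ≈ 10.3 kip/in; adequate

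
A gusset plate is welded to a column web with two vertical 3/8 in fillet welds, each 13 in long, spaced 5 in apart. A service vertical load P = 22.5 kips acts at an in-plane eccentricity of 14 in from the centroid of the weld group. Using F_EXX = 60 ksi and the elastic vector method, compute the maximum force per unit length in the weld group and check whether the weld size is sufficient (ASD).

f_max ≈ 4.53 kip/in; adequate

Total weld length L_w = 26 in. Treat welds as unit-width lines.
Polar moment about centroid: J = 2[d³/12 + d(b/2)²] = 2[13³/12 + 13×2.5²] = 528.7 in³.
Direct shear f_v = P/L_w = 22.5 / 26 = 0.8654 kip/in (vertical).
Torsion M = P·e = 22.5 × 14 = 315 kip·in.
Critical point at (x, y) = (2.5, 6.5) from centroid. f_tx = M·y/J = 3.873 kip/in; f_ty = M·x/J = 1.49 kip/in.
Resultant f_max = √[f_tx² + (f_v + f_ty)²] = √[3.873² + (0.8654 + 1.49)²] = 4.533 kip/in.
Capacity per unit length: r_n/Ω = (1/2.0) × 0.6 × 60 × (0.707 × 0.375) = 4.772 kip/in.
4.533 ≤ 4.772 → adequate.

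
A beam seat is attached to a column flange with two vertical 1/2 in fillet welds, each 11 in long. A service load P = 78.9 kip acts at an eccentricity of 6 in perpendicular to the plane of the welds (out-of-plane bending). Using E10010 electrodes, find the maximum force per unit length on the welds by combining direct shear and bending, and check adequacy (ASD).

E100XX → F_EXX = 100 ksi.
L_w = 2 × 11 = 22 in; section modulus (unit throat) S = 2 × L²/6 = 40.33 in².
Direct shear f_v = P/L_w = 78.9/22 = 3.586 kip/in.
Moment M = P × e = 78.9 × 6 = 473.4 kip·in; bending f_b = M/S = 11.74 kip/in.
f_max = √(f_v² + f_b²) = √(3.586² + 11.74²) = 12.27 kip/in.
r_n/Ω = (1/2.0) × 0.6 × 100 × (0.707 × 0.5) = 10.6 kip/in → NOT adequate.

f_max ≈ 12.3 kip/in; NOT adequate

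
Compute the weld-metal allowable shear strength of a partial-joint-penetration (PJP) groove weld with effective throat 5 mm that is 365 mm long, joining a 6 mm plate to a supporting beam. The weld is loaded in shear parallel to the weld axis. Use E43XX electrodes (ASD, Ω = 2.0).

E43XX → F_EXX = 430 MPa.
Effective throat (given) t_e = 5 mm.
A_we = 5 × 365 = 1825 mm².
F_nw = 0.6 F_EXX = 258 MPa.
R_n/Ω = (258 × 1825) / 2.0 × 10⁻³ = 235.4 kN.

R_n/Ω ≈ 235 kN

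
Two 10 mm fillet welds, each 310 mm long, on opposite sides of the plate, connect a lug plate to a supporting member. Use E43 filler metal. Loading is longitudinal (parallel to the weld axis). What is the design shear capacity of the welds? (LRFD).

φR_n ≈ 848 kN

E43XX → F_EXX = 430 MPa.
Effective throat t_e = 0.707 × 10 = 7.07 mm.
Total length L = 620 mm; A_we = 7.07 × 620 = 4383 mm².
F_nw = 0.6 F_EXX = 0.6 × 430 = 258 MPa.
φR_n = 0.75 × 258 × 4383 × 10⁻³ = 848.2 kN.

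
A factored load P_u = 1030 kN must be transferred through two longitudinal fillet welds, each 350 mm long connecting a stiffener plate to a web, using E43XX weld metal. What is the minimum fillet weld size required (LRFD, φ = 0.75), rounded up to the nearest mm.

w = 11 mm

E43XX → F_EXX = 430 MPa.
Total weld length L = 700 mm.
Required throat t_e = P_u / (φ × 0.6 F_EXX × L) = 1030 / (0.75 × 0.6 × 430 × 700 × 10⁻³) = 7.604 mm.
Required leg w = t_e / 0.707 = 10.76 mm → use 11 mm.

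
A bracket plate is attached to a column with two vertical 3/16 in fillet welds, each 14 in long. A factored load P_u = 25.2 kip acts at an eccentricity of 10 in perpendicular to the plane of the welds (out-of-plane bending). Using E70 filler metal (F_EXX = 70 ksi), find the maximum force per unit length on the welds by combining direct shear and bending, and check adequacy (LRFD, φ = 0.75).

f_max ≈ 3.96 kip/in; adequate

L_w = 2 × 14 = 28 in; section modulus (unit throat) S = 2 × L²/6 = 65.33 in².
Direct shear f_v = P/L_w = 25.2/28 = 0.9 kip/in.
Moment M = P × e = 25.2 × 10 = 252 kip·in; bending f_b = M/S = 3.857 kip/in.
f_max = √(f_v² + f_b²) = √(0.9² + 3.857²) = 3.961 kip/in.
φr_n = 0.75 × 0.6 × 70 × (0.707 × 0.1875) = 4.176 kip/in → adequate.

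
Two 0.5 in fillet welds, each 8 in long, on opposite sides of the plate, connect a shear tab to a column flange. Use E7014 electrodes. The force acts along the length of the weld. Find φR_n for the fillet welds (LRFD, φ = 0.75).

E70XX → F_EXX = 70 ksi.
Effective throat t_e = 0.707 × 0.5 = 0.3535 in.
Total length L = 16 in; A_we = 0.3535 × 16 = 5.656 in².
F_nw = 0.6 F_EXX = 0.6 × 70 = 42 ksi.
φR_n = 0.75 × 42 × 5.656 = 178.2 kips.

φR_n ≈ 178 kips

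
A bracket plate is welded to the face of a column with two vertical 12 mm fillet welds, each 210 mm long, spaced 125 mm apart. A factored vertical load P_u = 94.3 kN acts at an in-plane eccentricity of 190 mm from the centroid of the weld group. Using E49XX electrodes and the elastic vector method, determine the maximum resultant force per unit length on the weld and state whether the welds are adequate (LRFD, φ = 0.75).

f_max ≈ 825 N/mm; adequate

E49XX → F_EXX = 490 MPa.
Total weld length L_w = 420 mm. Treat welds as unit-width lines.
Polar moment about centroid: J = 2[d³/12 + d(b/2)²] = 2[210³/12 + 210×62.5²] = 3184000 mm³.
Direct shear f_v = P/L_w = 94.3×10³ / 420 = 224.5 N/mm (vertical).
Torsion M = P·e = 94.3×10³ × 190 = 17917000 N·mm.
Critical point at (x, y) = (62.5, 105) from centroid. f_tx = M·y/J = 590.8 N/mm; f_ty = M·x/J = 351.7 N/mm.
Resultant f_max = √[f_tx² + (f_v + f_ty)²] = √[590.8² + (224.5 + 351.7)²] = 825.3 N/mm.
Capacity per unit length: φr_n = 0.75 × 0.6 × 490 × (0.707 × 12) = 1871 N/mm.
825.3 ≤ 1871 → adequate.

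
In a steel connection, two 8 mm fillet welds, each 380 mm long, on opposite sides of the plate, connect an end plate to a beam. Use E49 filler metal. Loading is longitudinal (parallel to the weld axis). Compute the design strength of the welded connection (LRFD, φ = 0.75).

E49XX → F_EXX = 490 MPa.
Effective throat t_e = 0.707 × 8 = 5.656 mm.
Total length L = 760 mm; A_we = 5.656 × 760 = 4299 mm².
F_nw = 0.6 F_EXX = 0.6 × 490 = 294 MPa.
φR_n = 0.75 × 294 × 4299 × 10⁻³ = 947.8 kN.

φR_n ≈ 948 kN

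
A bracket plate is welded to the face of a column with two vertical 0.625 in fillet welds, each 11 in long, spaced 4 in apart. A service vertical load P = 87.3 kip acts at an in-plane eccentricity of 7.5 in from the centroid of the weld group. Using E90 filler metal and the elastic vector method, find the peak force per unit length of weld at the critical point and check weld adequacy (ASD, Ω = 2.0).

E90XX → F_EXX = 90 ksi.
Total weld length L_w = 22 in. Treat welds as unit-width lines.
Polar moment about centroid: J = 2[d³/12 + d(b/2)²] = 2[11³/12 + 11×2²] = 309.8 in³.
Direct shear f_v = P/L_w = 87.3 / 22 = 3.968 kip/in (vertical).
Torsion M = P·e = 87.3 × 7.5 = 654.75 kip·in.
Critical point at (x, y) = (2, 5.5) from centroid. f_tx = M·y/J = 11.62 kip/in; f_ty = M·x/J = 4.226 kip/in.
Resultant f_max = √[f_tx² + (f_v + f_ty)²] = √[11.62² + (3.968 + 4.226)²] = 14.22 kip/in.
Capacity per unit length: r_n/Ω = (1/2.0) × 0.6 × 90 × (0.707 × 0.625) = 11.93 kip/in.
14.22 > 11.93 → NOT adequate.

f_max ≈ 14.2 kip/in; NOT adequate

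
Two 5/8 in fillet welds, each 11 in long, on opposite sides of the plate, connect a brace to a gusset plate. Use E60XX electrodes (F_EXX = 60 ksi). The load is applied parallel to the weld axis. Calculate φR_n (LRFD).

Effective throat t_e = 0.707 × 0.625 = 0.4419 in.
Total length L = 22 in; A_we = 0.4419 × 22 = 9.721 in².
F_nw = 0.6 F_EXX = 0.6 × 60 = 36 ksi.
φR_n = 0.75 × 36 × 9.721 = 262.5 kips.

φR_n ≈ 262 kips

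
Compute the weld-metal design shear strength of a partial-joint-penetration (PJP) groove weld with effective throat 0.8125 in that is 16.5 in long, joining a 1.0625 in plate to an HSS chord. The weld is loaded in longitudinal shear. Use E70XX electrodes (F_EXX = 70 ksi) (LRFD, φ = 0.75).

Effective throat (given) t_e = 0.8125 in.
A_we = 0.8125 × 16.5 = 13.41 in².
F_nw = 0.6 F_EXX = 42 ksi.
φR_n = 0.75 × 42 × 13.41 = 422.3 kip.

φR_n ≈ 422 kip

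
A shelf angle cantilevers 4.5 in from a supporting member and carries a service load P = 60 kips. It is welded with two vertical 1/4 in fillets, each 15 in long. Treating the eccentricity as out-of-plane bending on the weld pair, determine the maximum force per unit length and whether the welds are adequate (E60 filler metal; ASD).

E60XX → F_EXX = 60 ksi.
L_w = 2 × 15 = 30 in; section modulus (unit throat) S = 2 × L²/6 = 75 in².
Direct shear f_v = P/L_w = 60/30 = 2 kip/in.
Moment M = P × e = 60 × 4.5 = 270 kip·in; bending f_b = M/S = 3.6 kip/in.
f_max = √(f_v² + f_b²) = √(2² + 3.6²) = 4.118 kip/in.
r_n/Ω = (1/2.0) × 0.6 × 60 × (0.707 × 0.25) = 3.181 kip/in → NOT adequate.

f_max ≈ 4.12 kip/in; NOT adequate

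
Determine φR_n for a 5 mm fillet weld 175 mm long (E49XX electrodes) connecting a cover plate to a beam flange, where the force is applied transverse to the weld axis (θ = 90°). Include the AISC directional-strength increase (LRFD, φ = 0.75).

φR_n ≈ 205 kN

E49XX → F_EXX = 490 MPa.
t_e = 0.707 × 5 = 3.535 mm; A_we = 3.535 × 175 = 618.6 mm².
Directional factor: 1.0 + 0.5 sin^1.5(90°) = 1.5.
F_nw = 0.6 × 490 × 1.5 = 441 MPa.
φR_n = 0.75 × 441 × 618.6 × 10⁻³ = 204.6 kN.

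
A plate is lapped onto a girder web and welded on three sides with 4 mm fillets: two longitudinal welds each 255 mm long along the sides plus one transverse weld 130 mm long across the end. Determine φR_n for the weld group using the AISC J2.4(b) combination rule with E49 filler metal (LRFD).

φR_n ≈ 399 kN

E49XX → F_EXX = 490 MPa.
t_e = 0.707 × 4 = 2.828 mm.
R_nwl = 0.6 × 490 × 2.828 × 510 × 10⁻³ = 424 kN (longitudinal, 2 welds).
R_nwt = 0.6 × 490 × 2.828 × 130 × 10⁻³ = 108.1 kN (transverse, base value).
(i) R_nwl + R_nwt = 532.1 kN; (ii) 0.85 R_nwl + 1.5 R_nwt = 522.6 kN.
R_n = max = 532.1 kN [governs: (i)]; φR_n = 399.1 kN.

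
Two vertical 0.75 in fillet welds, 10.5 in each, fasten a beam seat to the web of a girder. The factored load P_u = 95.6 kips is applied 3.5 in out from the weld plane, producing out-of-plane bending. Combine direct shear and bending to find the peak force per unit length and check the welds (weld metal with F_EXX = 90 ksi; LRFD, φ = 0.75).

L_w = 2 × 10.5 = 21 in; section modulus (unit throat) S = 2 × L²/6 = 36.75 in².
Direct shear f_v = P/L_w = 95.6/21 = 4.552 kip/in.
Moment M = P × e = 95.6 × 3.5 = 334.6 kip·in; bending f_b = M/S = 9.105 kip/in.
f_max = √(f_v² + f_b²) = √(4.552² + 9.105²) = 10.18 kip/in.
φr_n = 0.75 × 0.6 × 90 × (0.707 × 0.75) = 21.48 kip/in → adequate.

f_max ≈ 10.2 kip/in; adequate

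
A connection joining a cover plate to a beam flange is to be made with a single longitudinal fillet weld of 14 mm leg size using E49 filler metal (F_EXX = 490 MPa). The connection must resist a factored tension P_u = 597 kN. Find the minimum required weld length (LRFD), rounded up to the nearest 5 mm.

L = 275 mm

Throat t_e = 0.707 × 14 = 9.898 mm.
φr_n = 0.75 × 0.6 × 490 × 9.898 × 10⁻³ = 2.183 kN/mm.
L_req = P_u / φr_n = 597 / 2.183 = 273.5 mm total.
Round up → use L = 275 mm.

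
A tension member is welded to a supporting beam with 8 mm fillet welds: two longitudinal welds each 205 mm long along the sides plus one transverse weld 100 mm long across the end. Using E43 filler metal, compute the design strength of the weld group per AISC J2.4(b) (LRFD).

φR_n ≈ 558 kN

E43XX → F_EXX = 430 MPa.
t_e = 0.707 × 8 = 5.656 mm.
R_nwl = 0.6 × 430 × 5.656 × 410 × 10⁻³ = 598.3 kN (longitudinal, 2 welds).
R_nwt = 0.6 × 430 × 5.656 × 100 × 10⁻³ = 145.9 kN (transverse, base value).
(i) R_nwl + R_nwt = 744.2 kN; (ii) 0.85 R_nwl + 1.5 R_nwt = 727.4 kN.
R_n = max = 744.2 kN [governs: (i)]; φR_n = 558.2 kN.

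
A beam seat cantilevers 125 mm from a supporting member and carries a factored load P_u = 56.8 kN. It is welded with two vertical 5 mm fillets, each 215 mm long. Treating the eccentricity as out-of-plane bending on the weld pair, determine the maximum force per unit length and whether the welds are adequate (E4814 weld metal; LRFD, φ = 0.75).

E48XX → F_EXX = 480 MPa.
L_w = 2 × 215 = 430 mm; section modulus (unit throat) S = 2 × L²/6 = 15410 mm².
Direct shear f_v = P/L_w = 56.8×10³/430 = 132.1 N/mm.
Moment M = P × e = 56.8×10³ × 125 = 7100000 N·mm; bending f_b = M/S = 460.8 N/mm.
f_max = √(f_v² + f_b²) = √(132.1² + 460.8²) = 479.3 N/mm.
φr_n = 0.75 × 0.6 × 480 × (0.707 × 5) = 763.6 N/mm → adequate.

f_max ≈ 479 N/mm; adequate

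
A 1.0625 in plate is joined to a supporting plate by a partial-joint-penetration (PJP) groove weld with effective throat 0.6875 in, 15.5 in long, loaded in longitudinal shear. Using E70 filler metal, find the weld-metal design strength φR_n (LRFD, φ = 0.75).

φR_n ≈ 336 kips

E70XX → F_EXX = 70 ksi.
Effective throat (given) t_e = 0.6875 in.
A_we = 0.6875 × 15.5 = 10.66 in².
F_nw = 0.6 F_EXX = 42 ksi.
φR_n = 0.75 × 42 × 10.66 = 335.7 kips.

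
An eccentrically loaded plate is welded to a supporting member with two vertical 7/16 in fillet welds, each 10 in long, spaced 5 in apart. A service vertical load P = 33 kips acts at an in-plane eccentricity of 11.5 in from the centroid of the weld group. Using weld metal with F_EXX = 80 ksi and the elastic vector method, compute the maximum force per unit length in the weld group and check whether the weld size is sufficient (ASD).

Total weld length L_w = 20 in. Treat welds as unit-width lines.
Polar moment about centroid: J = 2[d³/12 + d(b/2)²] = 2[10³/12 + 10×2.5²] = 291.7 in³.
Direct shear f_v = P/L_w = 33 / 20 = 1.65 kip/in (vertical).
Torsion M = P·e = 33 × 11.5 = 379.5 kip·in.
Critical point at (x, y) = (2.5, 5) from centroid. f_tx = M·y/J = 6.506 kip/in; f_ty = M·x/J = 3.253 kip/in.
Resultant f_max = √[f_tx² + (f_v + f_ty)²] = √[6.506² + (1.65 + 3.253)²] = 8.146 kip/in.
Capacity per unit length: r_n/Ω = (1/2.0) × 0.6 × 80 × (0.707 × 0.4375) = 7.423 kip/in.
8.146 > 7.423 → NOT adequate.

f_max ≈ 8.15 kip/in; NOT adequate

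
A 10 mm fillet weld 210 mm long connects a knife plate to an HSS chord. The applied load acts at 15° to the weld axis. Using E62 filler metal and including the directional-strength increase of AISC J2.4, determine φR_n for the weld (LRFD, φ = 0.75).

φR_n ≈ 442 kN

E62XX → F_EXX = 620 MPa.
t_e = 0.707 × 10 = 7.07 mm; A_we = 7.07 × 210 = 1485 mm².
Directional factor: 1.0 + 0.5 sin^1.5(15°) = 1.066.
F_nw = 0.6 × 620 × 1.066 = 396.5 MPa.
φR_n = 0.75 × 396.5 × 1485 × 10⁻³ = 441.5 kN.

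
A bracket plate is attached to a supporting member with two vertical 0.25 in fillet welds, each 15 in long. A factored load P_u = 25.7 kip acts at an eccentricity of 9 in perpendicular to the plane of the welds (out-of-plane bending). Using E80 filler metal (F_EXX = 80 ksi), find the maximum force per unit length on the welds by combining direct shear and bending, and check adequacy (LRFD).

f_max ≈ 3.2 kip/in; adequate

L_w = 2 × 15 = 30 in; section modulus (unit throat) S = 2 × L²/6 = 75 in².
Direct shear f_v = P/L_w = 25.7/30 = 0.8567 kip/in.
Moment M = P × e = 25.7 × 9 = 231.3 kip·in; bending f_b = M/S = 3.084 kip/in.
f_max = √(f_v² + f_b²) = √(0.8567² + 3.084²) = 3.201 kip/in.
φr_n = 0.75 × 0.6 × 80 × (0.707 × 0.25) = 6.363 kip/in → adequate.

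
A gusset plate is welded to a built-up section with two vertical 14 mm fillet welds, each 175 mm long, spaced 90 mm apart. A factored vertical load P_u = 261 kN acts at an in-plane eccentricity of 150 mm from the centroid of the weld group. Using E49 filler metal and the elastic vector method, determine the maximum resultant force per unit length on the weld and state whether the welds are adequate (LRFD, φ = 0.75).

f_max ≈ 2820 N/mm; NOT adequate

E49XX → F_EXX = 490 MPa.
Total weld length L_w = 350 mm. Treat welds as unit-width lines.
Polar moment about centroid: J = 2[d³/12 + d(b/2)²] = 2[175³/12 + 175×45²] = 1602000 mm³.
Direct shear f_v = P/L_w = 261×10³ / 350 = 745.7 N/mm (vertical).
Torsion M = P·e = 261×10³ × 150 = 39150000 N·mm.
Critical point at (x, y) = (45, 87.5) from centroid. f_tx = M·y/J = 2138 N/mm; f_ty = M·x/J = 1100 N/mm.
Resultant f_max = √[f_tx² + (f_v + f_ty)²] = √[2138² + (745.7 + 1100)²] = 2825 N/mm.
Capacity per unit length: φr_n = 0.75 × 0.6 × 490 × (0.707 × 14) = 2183 N/mm.
2825 > 2183 → NOT adequate.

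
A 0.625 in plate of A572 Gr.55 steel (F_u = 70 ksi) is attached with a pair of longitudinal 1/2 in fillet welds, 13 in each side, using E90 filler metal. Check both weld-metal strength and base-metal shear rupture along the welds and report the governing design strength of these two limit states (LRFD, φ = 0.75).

E90XX → F_EXX = 90 ksi.
t_e = 0.707 × 0.5 = 0.3535 in; L = 26 in.
Weld metal: φR_n = 0.75 × 0.6 × 90 × 0.3535 × 26 = 372.2 kip.
Base metal (shear rupture): φR_n = 0.75 × 0.6 × 70 × 0.625 × 26 = 511.9 kip.
Governing: weld metal.

φR_n ≈ 372 kip (weld metal governs)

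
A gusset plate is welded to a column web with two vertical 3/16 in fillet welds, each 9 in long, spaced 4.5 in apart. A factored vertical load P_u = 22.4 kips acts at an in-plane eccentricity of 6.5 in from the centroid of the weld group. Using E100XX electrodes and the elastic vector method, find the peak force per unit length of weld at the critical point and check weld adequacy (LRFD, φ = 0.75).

f_max ≈ 4.15 kip/in; adequate

E100XX → F_EXX = 100 ksi.
Total weld length L_w = 18 in. Treat welds as unit-width lines.
Polar moment about centroid: J = 2[d³/12 + d(b/2)²] = 2[9³/12 + 9×2.25²] = 212.6 in³.
Direct shear f_v = P/L_w = 22.4 / 18 = 1.244 kip/in (vertical).
Torsion M = P·e = 22.4 × 6.5 = 145.6 kip·in.
Critical point at (x, y) = (2.25, 4.5) from centroid. f_tx = M·y/J = 3.081 kip/in; f_ty = M·x/J = 1.541 kip/in.
Resultant f_max = √[f_tx² + (f_v + f_ty)²] = √[3.081² + (1.244 + 1.541)²] = 4.154 kip/in.
Capacity per unit length: φr_n = 0.75 × 0.6 × 100 × (0.707 × 0.1875) = 5.965 kip/in.
4.154 ≤ 5.965 → adequate.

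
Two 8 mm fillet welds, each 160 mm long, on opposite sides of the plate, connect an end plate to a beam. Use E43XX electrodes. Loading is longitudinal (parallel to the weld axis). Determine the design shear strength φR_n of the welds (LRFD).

φR_n ≈ 350 kN

E43XX → F_EXX = 430 MPa.
Effective throat t_e = 0.707 × 8 = 5.656 mm.
Total length L = 320 mm; A_we = 5.656 × 320 = 1810 mm².
F_nw = 0.6 F_EXX = 0.6 × 430 = 258 MPa.
φR_n = 0.75 × 258 × 1810 × 10⁻³ = 350.2 kN.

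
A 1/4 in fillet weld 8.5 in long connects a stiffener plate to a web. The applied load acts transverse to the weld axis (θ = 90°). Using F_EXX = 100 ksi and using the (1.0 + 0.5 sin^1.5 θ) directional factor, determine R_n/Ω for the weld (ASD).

t_e = 0.707 × 0.25 = 0.1767 in; A_we = 0.1767 × 8.5 = 1.502 in².
Directional factor: 1.0 + 0.5 sin^1.5(90°) = 1.5.
F_nw = 0.6 × 100 × 1.5 = 90 ksi.
R_n/Ω = (90 × 1.502) / 2.0 = 67.61 kips.

R_n/Ω ≈ 67.6 kips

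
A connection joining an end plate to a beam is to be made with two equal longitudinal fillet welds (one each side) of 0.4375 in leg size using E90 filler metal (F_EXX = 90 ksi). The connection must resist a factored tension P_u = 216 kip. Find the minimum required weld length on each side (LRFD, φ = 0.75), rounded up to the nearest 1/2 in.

Throat t_e = 0.707 × 0.4375 = 0.3093 in.
φr_n = 0.75 × 0.6 × 90 × 0.3093 = 12.53 kip/in.
L_req = P_u / φr_n = 216 / 12.53 = 17.24 in total.
Per side: 17.24 / 2 = 8.621 in.
Round up → use L = 9 in on each side.

L = 9 in on each side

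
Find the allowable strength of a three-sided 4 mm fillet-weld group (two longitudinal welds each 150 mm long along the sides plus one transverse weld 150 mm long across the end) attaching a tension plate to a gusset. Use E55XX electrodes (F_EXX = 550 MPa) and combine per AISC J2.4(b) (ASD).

t_e = 0.707 × 4 = 2.828 mm.
R_nwl = 0.6 × 550 × 2.828 × 300 × 10⁻³ = 280 kN (longitudinal, 2 welds).
R_nwt = 0.6 × 550 × 2.828 × 150 × 10⁻³ = 140 kN (transverse, base value).
(i) R_nwl + R_nwt = 420 kN; (ii) 0.85 R_nwl + 1.5 R_nwt = 448 kN.
R_n = max = 448 kN [governs: (ii)]; R_n/Ω = 224 kN.

R_n/Ω ≈ 224 kN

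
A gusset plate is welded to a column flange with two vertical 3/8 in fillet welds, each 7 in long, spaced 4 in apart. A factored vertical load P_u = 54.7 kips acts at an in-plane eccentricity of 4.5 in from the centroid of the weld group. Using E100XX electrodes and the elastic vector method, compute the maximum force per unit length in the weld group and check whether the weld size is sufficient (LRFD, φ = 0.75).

f_max ≈ 11.2 kip/in; adequate

E100XX → F_EXX = 100 ksi.
Total weld length L_w = 14 in. Treat welds as unit-width lines.
Polar moment about centroid: J = 2[d³/12 + d(b/2)²] = 2[7³/12 + 7×2²] = 113.2 in³.
Direct shear f_v = P/L_w = 54.7 / 14 = 3.907 kip/in (vertical).
Torsion M = P·e = 54.7 × 4.5 = 246.15 kip·in.
Critical point at (x, y) = (2, 3.5) from centroid. f_tx = M·y/J = 7.613 kip/in; f_ty = M·x/J = 4.35 kip/in.
Resultant f_max = √[f_tx² + (f_v + f_ty)²] = √[7.613² + (3.907 + 4.35)²] = 11.23 kip/in.
Capacity per unit length: φr_n = 0.75 × 0.6 × 100 × (0.707 × 0.375) = 11.93 kip/in.
11.23 ≤ 11.93 → adequate.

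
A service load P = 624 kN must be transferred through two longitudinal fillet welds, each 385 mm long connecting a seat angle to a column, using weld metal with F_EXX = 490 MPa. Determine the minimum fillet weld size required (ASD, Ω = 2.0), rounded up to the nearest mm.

Total weld length L = 770 mm.
Required throat t_e = P × Ω / (0.6 F_EXX × L) = 624 × 2.0 / (0.6 × 490 × 770 × 10⁻³) = 5.513 mm.
Required leg w = t_e / 0.707 = 7.798 mm → use 8 mm.

w = 8 mm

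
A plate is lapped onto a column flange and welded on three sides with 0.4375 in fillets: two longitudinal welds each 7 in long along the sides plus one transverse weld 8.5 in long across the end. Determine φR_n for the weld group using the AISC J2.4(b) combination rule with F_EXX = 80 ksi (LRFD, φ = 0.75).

φR_n ≈ 274 kips

t_e = 0.707 × 0.4375 = 0.3093 in.
R_nwl = 0.6 × 80 × 0.3093 × 14 = 207.9 kips (longitudinal, 2 welds).
R_nwt = 0.6 × 80 × 0.3093 × 8.5 = 126.2 kips (transverse, base value).
(i) R_nwl + R_nwt = 334.1 kips; (ii) 0.85 R_nwl + 1.5 R_nwt = 366 kips.
R_n = max = 366 kips [governs: (ii)]; φR_n = 274.5 kips.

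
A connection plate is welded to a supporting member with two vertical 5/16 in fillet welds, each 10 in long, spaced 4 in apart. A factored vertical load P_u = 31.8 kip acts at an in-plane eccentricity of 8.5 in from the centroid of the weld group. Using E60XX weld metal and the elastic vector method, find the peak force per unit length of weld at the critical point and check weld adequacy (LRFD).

f_max ≈ 6.66 kip/in; NOT adequate

E60XX → F_EXX = 60 ksi.
Total weld length L_w = 20 in. Treat welds as unit-width lines.
Polar moment about centroid: J = 2[d³/12 + d(b/2)²] = 2[10³/12 + 10×2²] = 246.7 in³.
Direct shear f_v = P/L_w = 31.8 / 20 = 1.59 kip/in (vertical).
Torsion M = P·e = 31.8 × 8.5 = 270.3 kip·in.
Critical point at (x, y) = (2, 5) from centroid. f_tx = M·y/J = 5.479 kip/in; f_ty = M·x/J = 2.192 kip/in.
Resultant f_max = √[f_tx² + (f_v + f_ty)²] = √[5.479² + (1.59 + 2.192)²] = 6.657 kip/in.
Capacity per unit length: φr_n = 0.75 × 0.6 × 60 × (0.707 × 0.3125) = 5.965 kip/in.
6.657 > 5.965 → NOT adequate.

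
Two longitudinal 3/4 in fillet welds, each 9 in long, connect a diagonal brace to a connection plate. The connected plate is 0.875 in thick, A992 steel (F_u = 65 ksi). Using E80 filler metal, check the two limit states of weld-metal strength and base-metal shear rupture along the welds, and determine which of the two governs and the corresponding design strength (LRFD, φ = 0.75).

E80XX → F_EXX = 80 ksi.
t_e = 0.707 × 0.75 = 0.5302 in; L = 18 in.
Weld metal: φR_n = 0.75 × 0.6 × 80 × 0.5302 × 18 = 343.6 kips.
Base metal (shear rupture): φR_n = 0.75 × 0.6 × 65 × 0.875 × 18 = 460.7 kips.
Governing: weld metal.

φR_n ≈ 344 kips (weld metal governs)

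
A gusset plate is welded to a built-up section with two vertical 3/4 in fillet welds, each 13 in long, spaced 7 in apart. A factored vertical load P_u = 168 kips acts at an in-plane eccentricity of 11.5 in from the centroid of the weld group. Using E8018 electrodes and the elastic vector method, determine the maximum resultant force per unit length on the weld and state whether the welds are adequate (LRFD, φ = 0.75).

E80XX → F_EXX = 80 ksi.
Total weld length L_w = 26 in. Treat welds as unit-width lines.
Polar moment about centroid: J = 2[d³/12 + d(b/2)²] = 2[13³/12 + 13×3.5²] = 684.7 in³.
Direct shear f_v = P/L_w = 168 / 26 = 6.462 kip/in (vertical).
Torsion M = P·e = 168 × 11.5 = 1932 kip·in.
Critical point at (x, y) = (3.5, 6.5) from centroid. f_tx = M·y/J = 18.34 kip/in; f_ty = M·x/J = 9.876 kip/in.
Resultant f_max = √[f_tx² + (f_v + f_ty)²] = √[18.34² + (6.462 + 9.876)²] = 24.56 kip/in.
Capacity per unit length: φr_n = 0.75 × 0.6 × 80 × (0.707 × 0.75) = 19.09 kip/in.
24.56 > 19.09 → NOT adequate.

f_max ≈ 24.6 kip/in; NOT adequate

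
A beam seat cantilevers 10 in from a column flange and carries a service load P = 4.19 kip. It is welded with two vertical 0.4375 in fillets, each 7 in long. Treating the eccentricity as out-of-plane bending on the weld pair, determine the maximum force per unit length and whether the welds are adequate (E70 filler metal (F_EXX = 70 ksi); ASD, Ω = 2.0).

L_w = 2 × 7 = 14 in; section modulus (unit throat) S = 2 × L²/6 = 16.33 in².
Direct shear f_v = P/L_w = 4.19/14 = 0.2993 kip/in.
Moment M = P × e = 4.19 × 10 = 41.9 kip·in; bending f_b = M/S = 2.565 kip/in.
f_max = √(f_v² + f_b²) = √(0.2993² + 2.565²) = 2.583 kip/in.
r_n/Ω = (1/2.0) × 0.6 × 70 × (0.707 × 0.4375) = 6.496 kip/in → adequate.

f_max ≈ 2.58 kip/in; adequate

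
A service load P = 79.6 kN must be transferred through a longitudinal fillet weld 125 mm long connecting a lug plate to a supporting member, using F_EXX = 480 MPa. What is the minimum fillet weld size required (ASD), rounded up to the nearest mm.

Total weld length L = 125 mm.
Required throat t_e = P × Ω / (0.6 F_EXX × L) = 79.6 × 2.0 / (0.6 × 480 × 125 × 10⁻³) = 4.422 mm.
Required leg w = t_e / 0.707 = 6.255 mm → use 7 mm.

w = 7 mm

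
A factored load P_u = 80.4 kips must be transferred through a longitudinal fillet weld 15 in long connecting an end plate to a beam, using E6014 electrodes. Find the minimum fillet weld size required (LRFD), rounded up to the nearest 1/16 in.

w = 5/16 in

E60XX → F_EXX = 60 ksi.
Total weld length L = 15 in.
Required throat t_e = P_u / (φ × 0.6 F_EXX × L) = 80.4 / (0.75 × 0.6 × 60 × 15) = 0.1985 in.
Required leg w = t_e / 0.707 = 0.2808 in → use 5/16 in.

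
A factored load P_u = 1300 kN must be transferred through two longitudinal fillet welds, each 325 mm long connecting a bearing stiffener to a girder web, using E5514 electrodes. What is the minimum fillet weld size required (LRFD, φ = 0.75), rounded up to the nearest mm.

E55XX → F_EXX = 550 MPa.
Total weld length L = 650 mm.
Required throat t_e = P_u / (φ × 0.6 F_EXX × L) = 1300 / (0.75 × 0.6 × 550 × 650 × 10⁻³) = 8.081 mm.
Required leg w = t_e / 0.707 = 11.43 mm → use 12 mm.

w = 12 mm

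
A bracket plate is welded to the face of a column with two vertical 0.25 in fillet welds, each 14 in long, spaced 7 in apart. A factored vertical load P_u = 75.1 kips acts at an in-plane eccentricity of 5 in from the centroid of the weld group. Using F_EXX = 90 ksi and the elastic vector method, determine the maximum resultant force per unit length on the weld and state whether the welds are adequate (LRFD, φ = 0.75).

f_max ≈ 5.43 kip/in; adequate

Total weld length L_w = 28 in. Treat welds as unit-width lines.
Polar moment about centroid: J = 2[d³/12 + d(b/2)²] = 2[14³/12 + 14×3.5²] = 800.3 in³.
Direct shear f_v = P/L_w = 75.1 / 28 = 2.682 kip/in (vertical).
Torsion M = P·e = 75.1 × 5 = 375.5 kip·in.
Critical point at (x, y) = (3.5, 7) from centroid. f_tx = M·y/J = 3.284 kip/in; f_ty = M·x/J = 1.642 kip/in.
Resultant f_max = √[f_tx² + (f_v + f_ty)²] = √[3.284² + (2.682 + 1.642)²] = 5.43 kip/in.
Capacity per unit length: φr_n = 0.75 × 0.6 × 90 × (0.707 × 0.25) = 7.158 kip/in.
5.43 ≤ 7.158 → adequate.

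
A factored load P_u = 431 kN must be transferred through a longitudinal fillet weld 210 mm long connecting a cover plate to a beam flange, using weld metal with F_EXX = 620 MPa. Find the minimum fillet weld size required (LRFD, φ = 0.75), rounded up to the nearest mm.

w = 11 mm

Total weld length L = 210 mm.
Required throat t_e = P_u / (φ × 0.6 F_EXX × L) = 431 / (0.75 × 0.6 × 620 × 210 × 10⁻³) = 7.356 mm.
Required leg w = t_e / 0.707 = 10.4 mm → use 11 mm.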